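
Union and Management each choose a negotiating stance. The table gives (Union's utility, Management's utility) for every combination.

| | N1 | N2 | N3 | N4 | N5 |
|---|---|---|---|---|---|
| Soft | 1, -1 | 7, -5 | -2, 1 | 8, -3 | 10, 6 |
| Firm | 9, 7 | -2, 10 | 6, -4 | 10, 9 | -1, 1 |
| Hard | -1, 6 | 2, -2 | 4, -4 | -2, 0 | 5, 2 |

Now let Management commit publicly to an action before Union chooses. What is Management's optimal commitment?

Union best-responds to each possible Management move:
- N1: Union compares 1, 9, -1 and picks Firm; Management would get 7.
- N2: Union compares 7, -2, 2 and picks Soft; Management would get -5.
- N3: Union compares -2, 6, 4 and picks Firm; Management would get -4.
- N4: Union compares 8, 10, -2 and picks Firm; Management would get 9.
- N5: Union compares 10, -1, 5 and picks Soft; Management would get 6.
Among 7, -5, -4, 9, 6, the best is 9 at N4. Subgame-perfect outcome: (Firm, N4) with payoffs (10, 9).

N4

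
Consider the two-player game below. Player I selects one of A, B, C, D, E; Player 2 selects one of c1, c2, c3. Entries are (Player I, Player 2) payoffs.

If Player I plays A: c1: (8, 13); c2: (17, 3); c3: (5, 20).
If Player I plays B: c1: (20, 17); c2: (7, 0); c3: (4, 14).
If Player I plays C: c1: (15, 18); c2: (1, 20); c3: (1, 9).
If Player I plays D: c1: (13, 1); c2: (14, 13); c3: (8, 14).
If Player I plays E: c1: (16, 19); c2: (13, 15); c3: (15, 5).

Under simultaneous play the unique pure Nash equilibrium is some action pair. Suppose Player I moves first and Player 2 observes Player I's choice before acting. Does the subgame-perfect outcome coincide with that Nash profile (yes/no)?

Solve by backward induction (Player I leads).
- A: Player 2 compares 13, 3, 20 and picks c3; Player I would get 5.
- B: Player 2 compares 17, 0, 14 and picks c1; Player I would get 20.
- C: Player 2 compares 18, 20, 9 and picks c2; Player I would get 1.
- D: Player 2 compares 1, 13, 14 and picks c3; Player I would get 8.
- E: Player 2 compares 19, 15, 5 and picks c1; Player I would get 16.
Player I's induced payoffs are 5, 20, 1, 8, 16, so Player I commits to B. Subgame-perfect outcome: (B, c1) with payoffs (20, 17).
Now find the simultaneous Nash equilibrium.
Player I's best replies: c1→B; c2→A; c3→E.
Player 2's best replies: A→c3; B→c1; C→c2; D→c3; E→c1.
Only (B, c1) has each player best-responding; Nash payoffs (20, 17).
Sequential outcome (B, c1) coincides with the Nash profile (B, c1).

yes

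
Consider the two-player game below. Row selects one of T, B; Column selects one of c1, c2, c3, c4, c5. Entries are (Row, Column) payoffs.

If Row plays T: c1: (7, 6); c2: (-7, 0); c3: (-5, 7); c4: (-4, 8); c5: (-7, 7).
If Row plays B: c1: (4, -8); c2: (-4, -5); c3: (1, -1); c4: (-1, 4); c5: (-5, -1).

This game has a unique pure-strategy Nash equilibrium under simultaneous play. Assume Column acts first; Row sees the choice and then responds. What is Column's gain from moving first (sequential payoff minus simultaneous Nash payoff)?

Row best-responds to each possible Column move:
- c1: BR = T, leader payoff 6.
- c2: BR = B, leader payoff -5.
- c3: BR = B, leader payoff -1.
- c4: BR = B, leader payoff 4.
- c5: BR = B, leader payoff -1.
Among 6, -5, -1, 4, -1, the best is 6 at c1. Subgame-perfect outcome: (T, c1) with payoffs (7, 6).
Under simultaneous play:
Row's best replies: c1→T; c2→B; c3→B; c4→B; c5→B.
Column's best replies: T→c4; B→c4.
Only (B, c4) has each player best-responding; Nash payoffs (-1, 4).
Column's commitment gain: 6 − 4 = 2.

2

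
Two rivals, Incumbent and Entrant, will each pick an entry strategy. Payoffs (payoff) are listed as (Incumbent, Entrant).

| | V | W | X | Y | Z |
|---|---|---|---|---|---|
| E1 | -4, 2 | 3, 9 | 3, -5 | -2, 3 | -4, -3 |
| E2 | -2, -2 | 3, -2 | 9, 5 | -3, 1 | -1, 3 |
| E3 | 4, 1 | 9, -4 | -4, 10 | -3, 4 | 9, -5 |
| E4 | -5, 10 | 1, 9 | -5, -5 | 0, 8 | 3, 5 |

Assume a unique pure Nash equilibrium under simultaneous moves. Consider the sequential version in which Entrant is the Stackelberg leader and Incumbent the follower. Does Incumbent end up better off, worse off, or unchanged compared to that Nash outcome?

worse off

Solve by backward induction (Entrant leads).
- V: BR = E3, leader payoff 1.
- W: BR = E3, leader payoff -4.
- X: BR = E2, leader payoff 5.
- Y: BR = E4, leader payoff 8.
- Z: BR = E3, leader payoff -5.
Entrant's induced payoffs are 1, -4, 5, 8, -5, so Entrant commits to Y. Subgame-perfect outcome: (E4, Y) with payoffs (0, 8).
Under simultaneous play:
Incumbent's best replies: V→E3; W→E3; X→E2; Y→E4; Z→E3.
Entrant's best replies: E1→W; E2→X; E3→X; E4→V.
The unique mutual best reply is (E2, X), giving (9, 5).
Incumbent earns 0 sequentially versus 9 at the Nash outcome: worse off.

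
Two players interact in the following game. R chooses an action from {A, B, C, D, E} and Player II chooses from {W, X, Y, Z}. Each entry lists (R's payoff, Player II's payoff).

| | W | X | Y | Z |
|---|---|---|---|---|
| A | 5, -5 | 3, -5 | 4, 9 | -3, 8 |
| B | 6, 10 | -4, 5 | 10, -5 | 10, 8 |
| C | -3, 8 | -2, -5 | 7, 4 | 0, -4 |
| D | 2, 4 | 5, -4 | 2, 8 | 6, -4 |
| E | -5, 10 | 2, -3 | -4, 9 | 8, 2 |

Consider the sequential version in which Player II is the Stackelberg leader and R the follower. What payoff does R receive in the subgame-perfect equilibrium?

6

Solve by backward induction (Player II leads).
- W: R compares 5, 6, -3, 2, -5 and picks B; Player II would get 10.
- X: R compares 3, -4, -2, 5, 2 and picks D; Player II would get -4.
- Y: R compares 4, 10, 7, 2, -4 and picks B; Player II would get -5.
- Z: R compares -3, 10, 0, 6, 8 and picks B; Player II would get 8.
Among 10, -4, -5, 8, the best is 10 at W. Subgame-perfect outcome: (B, W) with payoffs (6, 10).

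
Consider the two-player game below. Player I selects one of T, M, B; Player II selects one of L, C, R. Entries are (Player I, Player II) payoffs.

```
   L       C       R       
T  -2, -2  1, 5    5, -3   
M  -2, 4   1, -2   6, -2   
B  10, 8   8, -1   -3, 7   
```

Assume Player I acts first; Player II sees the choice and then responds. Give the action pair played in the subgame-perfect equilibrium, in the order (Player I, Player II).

Player II best-responds to each possible Player I move:
- T → Player II plays C (best of -2, 5, -3); Player I gets 1.
- M → Player II plays L (best of 4, -2, -2); Player I gets -2.
- B → Player II plays L (best of 8, -1, 7); Player I gets 10.
Maximizing over 1, -2, 10, Player I chooses B. Subgame-perfect outcome: (B, L) with payoffs (10, 8).

(B, L)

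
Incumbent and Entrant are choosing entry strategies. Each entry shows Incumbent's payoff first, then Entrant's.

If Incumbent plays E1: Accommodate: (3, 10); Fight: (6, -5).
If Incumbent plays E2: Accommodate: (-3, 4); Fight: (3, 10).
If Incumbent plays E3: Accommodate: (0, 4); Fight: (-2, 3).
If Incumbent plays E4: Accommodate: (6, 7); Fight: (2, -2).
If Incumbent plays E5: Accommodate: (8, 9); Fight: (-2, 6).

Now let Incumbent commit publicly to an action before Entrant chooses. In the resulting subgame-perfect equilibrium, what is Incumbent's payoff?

8

Backward induction with Incumbent moving first.
- E1: Entrant compares 10, -5 and picks Accommodate; Incumbent would get 3.
- E2: Entrant compares 4, 10 and picks Fight; Incumbent would get 3.
- E3: Entrant compares 4, 3 and picks Accommodate; Incumbent would get 0.
- E4: Entrant compares 7, -2 and picks Accommodate; Incumbent would get 6.
- E5: Entrant compares 9, 6 and picks Accommodate; Incumbent would get 8.
Maximizing over 3, 3, 0, 6, 8, Incumbent chooses E5. Subgame-perfect outcome: (E5, Accommodate) with payoffs (8, 9).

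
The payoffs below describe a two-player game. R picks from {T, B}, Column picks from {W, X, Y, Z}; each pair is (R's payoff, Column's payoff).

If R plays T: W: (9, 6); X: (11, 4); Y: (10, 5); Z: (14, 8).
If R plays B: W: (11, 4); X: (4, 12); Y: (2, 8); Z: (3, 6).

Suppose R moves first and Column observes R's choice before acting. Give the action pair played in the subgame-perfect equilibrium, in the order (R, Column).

Column best-responds to each possible R move:
- T: Column compares 6, 4, 5, 8 and picks Z; R would get 14.
- B: Column compares 4, 12, 8, 6 and picks X; R would get 4.
Maximizing over 14, 4, R chooses T. Subgame-perfect outcome: (T, Z) with payoffs (14, 8).

(T, Z)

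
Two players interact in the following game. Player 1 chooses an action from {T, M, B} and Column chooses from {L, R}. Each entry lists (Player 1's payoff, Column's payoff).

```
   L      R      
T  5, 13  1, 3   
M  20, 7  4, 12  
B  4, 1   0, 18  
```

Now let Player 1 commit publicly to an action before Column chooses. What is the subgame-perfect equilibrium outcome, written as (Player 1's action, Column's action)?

Work backward from Column's decision.
- T → Column plays L (best of 13, 3); Player 1 gets 5.
- M → Column plays R (best of 7, 12); Player 1 gets 4.
- B → Column plays R (best of 1, 18); Player 1 gets 0.
Player 1's induced payoffs are 5, 4, 0, so Player 1 commits to T. Subgame-perfect outcome: (T, L) with payoffs (5, 13).

(T, L)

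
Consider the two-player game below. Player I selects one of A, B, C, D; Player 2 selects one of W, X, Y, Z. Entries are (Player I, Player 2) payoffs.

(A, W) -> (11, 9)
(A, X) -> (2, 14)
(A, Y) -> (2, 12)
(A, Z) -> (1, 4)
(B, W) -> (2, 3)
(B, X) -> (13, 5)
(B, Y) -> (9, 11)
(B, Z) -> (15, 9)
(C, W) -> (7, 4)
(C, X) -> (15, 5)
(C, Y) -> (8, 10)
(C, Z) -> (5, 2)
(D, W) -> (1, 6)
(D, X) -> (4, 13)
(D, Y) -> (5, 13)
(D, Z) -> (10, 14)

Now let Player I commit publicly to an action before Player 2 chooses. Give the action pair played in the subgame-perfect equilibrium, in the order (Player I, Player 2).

(D, Z)

Work backward from Player 2's decision.
- A: BR = X, leader payoff 2.
- B: BR = Y, leader payoff 9.
- C: BR = Y, leader payoff 8.
- D: BR = Z, leader payoff 10.
Among 2, 9, 8, 10, the best is 10 at D. Subgame-perfect outcome: (D, Z) with payoffs (10, 14).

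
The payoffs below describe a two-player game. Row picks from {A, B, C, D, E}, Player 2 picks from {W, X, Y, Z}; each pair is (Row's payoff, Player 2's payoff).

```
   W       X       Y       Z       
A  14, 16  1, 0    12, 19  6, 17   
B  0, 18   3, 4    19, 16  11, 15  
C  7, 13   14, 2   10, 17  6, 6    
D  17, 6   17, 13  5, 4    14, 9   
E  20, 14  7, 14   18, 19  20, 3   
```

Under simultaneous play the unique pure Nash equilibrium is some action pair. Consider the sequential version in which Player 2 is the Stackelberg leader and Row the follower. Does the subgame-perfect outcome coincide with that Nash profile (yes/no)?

no

Backward induction with Player 2 moving first.
- W → Row plays E (best of 14, 0, 7, 17, 20); Player 2 gets 14.
- X → Row plays D (best of 1, 3, 14, 17, 7); Player 2 gets 13.
- Y → Row plays B (best of 12, 19, 10, 5, 18); Player 2 gets 16.
- Z → Row plays E (best of 6, 11, 6, 14, 20); Player 2 gets 3.
Player 2's induced payoffs are 14, 13, 16, 3, so Player 2 commits to Y. Subgame-perfect outcome: (B, Y) with payoffs (19, 16).
Now find the simultaneous Nash equilibrium.
Row's best replies: W→E; X→D; Y→B; Z→E.
Player 2's best replies: A→Y; B→W; C→Y; D→X; E→Y.
The unique mutual best reply is (D, X), giving (17, 13).
Sequential outcome (B, Y) differs from the Nash profile (D, X).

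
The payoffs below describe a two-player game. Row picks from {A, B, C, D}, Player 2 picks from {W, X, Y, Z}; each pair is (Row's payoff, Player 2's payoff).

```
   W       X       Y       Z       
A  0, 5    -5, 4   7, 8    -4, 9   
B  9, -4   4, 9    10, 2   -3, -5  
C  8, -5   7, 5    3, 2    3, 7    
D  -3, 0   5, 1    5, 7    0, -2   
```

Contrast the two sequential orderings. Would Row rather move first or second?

first

If Row leads: Player 2's best replies are A→Z, B→X, C→Z, D→Y; Row's induced payoffs -4, 4, 3, 5; outcome (D, Y), payoffs (5, 7).
If Player 2 leads: Row's best replies are W→B, X→C, Y→B, Z→C; Player 2's induced payoffs -4, 5, 2, 7; outcome (C, Z), payoffs (3, 7).
Row gets 5 moving first and 3 moving second, so Row prefers to move first.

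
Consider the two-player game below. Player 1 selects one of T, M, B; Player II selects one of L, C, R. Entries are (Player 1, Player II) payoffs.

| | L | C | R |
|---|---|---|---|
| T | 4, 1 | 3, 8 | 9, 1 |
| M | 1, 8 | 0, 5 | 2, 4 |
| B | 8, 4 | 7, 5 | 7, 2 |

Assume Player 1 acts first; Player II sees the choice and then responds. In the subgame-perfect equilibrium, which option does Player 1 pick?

B

Solve by backward induction (Player 1 leads).
- T: BR = C, leader payoff 3.
- M: BR = L, leader payoff 1.
- B: BR = C, leader payoff 7.
Player 1's induced payoffs are 3, 1, 7, so Player 1 commits to B. Subgame-perfect outcome: (B, C) with payoffs (7, 5).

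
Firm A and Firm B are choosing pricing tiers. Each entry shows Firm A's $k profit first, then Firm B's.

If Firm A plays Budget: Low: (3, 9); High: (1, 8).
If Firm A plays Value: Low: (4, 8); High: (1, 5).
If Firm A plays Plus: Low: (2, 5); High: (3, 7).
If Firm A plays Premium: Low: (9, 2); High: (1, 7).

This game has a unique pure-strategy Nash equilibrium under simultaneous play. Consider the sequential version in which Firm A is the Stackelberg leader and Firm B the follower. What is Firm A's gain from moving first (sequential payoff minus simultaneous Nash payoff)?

Backward induction with Firm A moving first.
- Budget: Firm B compares 9, 8 and picks Low; Firm A would get 3.
- Value: Firm B compares 8, 5 and picks Low; Firm A would get 4.
- Plus: Firm B compares 5, 7 and picks High; Firm A would get 3.
- Premium: Firm B compares 2, 7 and picks High; Firm A would get 1.
Maximizing over 3, 4, 3, 1, Firm A chooses Value. Subgame-perfect outcome: (Value, Low) with payoffs (4, 8).
Now find the simultaneous Nash equilibrium.
Firm A's best replies: Low→Premium; High→Plus.
Firm B's best replies: Budget→Low; Value→Low; Plus→High; Premium→High.
The unique mutual best reply is (Plus, High), giving (3, 7).
Firm A's commitment gain: 4 − 3 = 1.

1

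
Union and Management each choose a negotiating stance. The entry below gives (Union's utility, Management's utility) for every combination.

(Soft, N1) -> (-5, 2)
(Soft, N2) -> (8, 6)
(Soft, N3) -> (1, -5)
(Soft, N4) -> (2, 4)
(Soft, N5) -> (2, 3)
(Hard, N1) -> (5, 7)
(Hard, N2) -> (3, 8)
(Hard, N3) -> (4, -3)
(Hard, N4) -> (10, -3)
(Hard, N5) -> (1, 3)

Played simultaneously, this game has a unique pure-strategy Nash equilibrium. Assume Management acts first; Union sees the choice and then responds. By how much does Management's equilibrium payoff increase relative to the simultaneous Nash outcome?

1

Union best-responds to each possible Management move:
- N1: Union compares -5, 5 and picks Hard; Management would get 7.
- N2: Union compares 8, 3 and picks Soft; Management would get 6.
- N3: Union compares 1, 4 and picks Hard; Management would get -3.
- N4: Union compares 2, 10 and picks Hard; Management would get -3.
- N5: Union compares 2, 1 and picks Soft; Management would get 3.
Among 7, 6, -3, -3, 3, the best is 7 at N1. Subgame-perfect outcome: (Hard, N1) with payoffs (5, 7).
Now find the simultaneous Nash equilibrium.
Union's best replies: N1→Hard; N2→Soft; N3→Hard; N4→Hard; N5→Soft.
Management's best replies: Soft→N2; Hard→N2.
Only (Soft, N2) has each player best-responding; Nash payoffs (8, 6).
Management's commitment gain: 7 − 6 = 1.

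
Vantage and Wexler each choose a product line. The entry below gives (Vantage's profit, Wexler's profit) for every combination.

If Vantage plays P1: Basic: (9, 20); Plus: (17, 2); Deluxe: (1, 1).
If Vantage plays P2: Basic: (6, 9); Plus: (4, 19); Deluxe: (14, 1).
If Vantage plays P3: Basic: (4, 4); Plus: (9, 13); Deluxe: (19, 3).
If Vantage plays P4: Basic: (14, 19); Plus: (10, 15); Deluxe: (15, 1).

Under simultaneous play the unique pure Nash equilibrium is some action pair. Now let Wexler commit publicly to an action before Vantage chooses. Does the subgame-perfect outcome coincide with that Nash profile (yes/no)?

yes

Work backward from Vantage's decision.
- Basic: Vantage compares 9, 6, 4, 14 and picks P4; Wexler would get 19.
- Plus: Vantage compares 17, 4, 9, 10 and picks P1; Wexler would get 2.
- Deluxe: Vantage compares 1, 14, 19, 15 and picks P3; Wexler would get 3.
Among 19, 2, 3, the best is 19 at Basic. Subgame-perfect outcome: (P4, Basic) with payoffs (14, 19).
Under simultaneous play:
Vantage's best replies: Basic→P4; Plus→P1; Deluxe→P3.
Wexler's best replies: P1→Basic; P2→Plus; P3→Plus; P4→Basic.
The unique mutual best reply is (P4, Basic), giving (14, 19).
Sequential outcome (P4, Basic) coincides with the Nash profile (P4, Basic).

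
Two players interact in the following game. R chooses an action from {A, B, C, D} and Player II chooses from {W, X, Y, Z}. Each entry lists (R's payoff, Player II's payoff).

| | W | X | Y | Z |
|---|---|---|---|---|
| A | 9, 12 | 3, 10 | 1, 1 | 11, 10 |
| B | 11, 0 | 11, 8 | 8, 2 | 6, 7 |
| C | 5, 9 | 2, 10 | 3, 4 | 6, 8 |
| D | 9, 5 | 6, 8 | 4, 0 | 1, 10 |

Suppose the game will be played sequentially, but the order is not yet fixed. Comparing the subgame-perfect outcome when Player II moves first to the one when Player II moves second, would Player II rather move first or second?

first

If R leads: Player II's best replies are A→W, B→X, C→X, D→Z; R's induced payoffs 9, 11, 2, 1; outcome (B, X), payoffs (11, 8).
If Player II leads: R's best replies are W→B, X→B, Y→B, Z→A; Player II's induced payoffs 0, 8, 2, 10; outcome (A, Z), payoffs (11, 10).
Player II gets 10 moving first and 8 moving second, so Player II prefers to move first.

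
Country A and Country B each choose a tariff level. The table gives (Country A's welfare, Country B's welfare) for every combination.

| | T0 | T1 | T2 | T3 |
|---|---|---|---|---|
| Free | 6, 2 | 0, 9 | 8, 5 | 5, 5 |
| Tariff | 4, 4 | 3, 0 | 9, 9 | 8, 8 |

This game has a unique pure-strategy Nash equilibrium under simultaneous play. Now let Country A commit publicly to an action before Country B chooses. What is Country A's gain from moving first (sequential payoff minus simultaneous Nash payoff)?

0

Solve by backward induction (Country A leads).
- Free: BR = T1, leader payoff 0.
- Tariff: BR = T2, leader payoff 9.
Maximizing over 0, 9, Country A chooses Tariff. Subgame-perfect outcome: (Tariff, T2) with payoffs (9, 9).
Now find the simultaneous Nash equilibrium.
Country A's best replies: T0→Free; T1→Tariff; T2→Tariff; T3→Tariff.
Country B's best replies: Free→T1; Tariff→T2.
Only (Tariff, T2) has each player best-responding; Nash payoffs (9, 9).
Country A's commitment gain: 9 − 9 = 0.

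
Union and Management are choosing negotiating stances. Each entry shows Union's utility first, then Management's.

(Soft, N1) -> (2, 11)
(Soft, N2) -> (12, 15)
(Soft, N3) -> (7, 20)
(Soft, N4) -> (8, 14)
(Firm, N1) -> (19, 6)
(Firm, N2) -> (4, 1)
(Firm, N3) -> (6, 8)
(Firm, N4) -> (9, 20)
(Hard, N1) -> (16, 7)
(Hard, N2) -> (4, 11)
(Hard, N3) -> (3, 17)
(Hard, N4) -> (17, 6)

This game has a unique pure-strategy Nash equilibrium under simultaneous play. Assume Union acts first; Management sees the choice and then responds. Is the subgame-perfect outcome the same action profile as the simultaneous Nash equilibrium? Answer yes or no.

Management best-responds to each possible Union move:
- Soft → Management plays N3 (best of 11, 15, 20, 14); Union gets 7.
- Firm → Management plays N4 (best of 6, 1, 8, 20); Union gets 9.
- Hard → Management plays N3 (best of 7, 11, 17, 6); Union gets 3.
Maximizing over 7, 9, 3, Union chooses Firm. Subgame-perfect outcome: (Firm, N4) with payoffs (9, 20).
Under simultaneous play:
Union's best replies: N1→Firm; N2→Soft; N3→Soft; N4→Hard.
Management's best replies: Soft→N3; Firm→N4; Hard→N3.
Only (Soft, N3) has each player best-responding; Nash payoffs (7, 20).
Sequential outcome (Firm, N4) differs from the Nash profile (Soft, N3).

no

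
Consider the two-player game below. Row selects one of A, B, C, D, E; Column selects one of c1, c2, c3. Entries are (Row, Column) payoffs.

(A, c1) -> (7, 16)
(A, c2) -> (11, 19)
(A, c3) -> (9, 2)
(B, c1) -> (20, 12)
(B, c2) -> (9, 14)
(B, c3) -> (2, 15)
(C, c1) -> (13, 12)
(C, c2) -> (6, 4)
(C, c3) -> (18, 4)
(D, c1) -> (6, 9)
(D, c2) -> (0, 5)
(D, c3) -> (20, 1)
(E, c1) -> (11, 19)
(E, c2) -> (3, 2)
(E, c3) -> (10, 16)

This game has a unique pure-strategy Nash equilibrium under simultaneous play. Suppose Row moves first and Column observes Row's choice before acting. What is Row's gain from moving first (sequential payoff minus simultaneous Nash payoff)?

2

Solve by backward induction (Row leads).
- A: Column compares 16, 19, 2 and picks c2; Row would get 11.
- B: Column compares 12, 14, 15 and picks c3; Row would get 2.
- C: Column compares 12, 4, 4 and picks c1; Row would get 13.
- D: Column compares 9, 5, 1 and picks c1; Row would get 6.
- E: Column compares 19, 2, 16 and picks c1; Row would get 11.
Row's induced payoffs are 11, 2, 13, 6, 11, so Row commits to C. Subgame-perfect outcome: (C, c1) with payoffs (13, 12).
For the simultaneous game, intersect best replies.
Row's best replies: c1→B; c2→A; c3→D.
Column's best replies: A→c2; B→c3; C→c1; D→c1; E→c1.
Only (A, c2) has each player best-responding; Nash payoffs (11, 19).
Row's commitment gain: 13 − 11 = 2.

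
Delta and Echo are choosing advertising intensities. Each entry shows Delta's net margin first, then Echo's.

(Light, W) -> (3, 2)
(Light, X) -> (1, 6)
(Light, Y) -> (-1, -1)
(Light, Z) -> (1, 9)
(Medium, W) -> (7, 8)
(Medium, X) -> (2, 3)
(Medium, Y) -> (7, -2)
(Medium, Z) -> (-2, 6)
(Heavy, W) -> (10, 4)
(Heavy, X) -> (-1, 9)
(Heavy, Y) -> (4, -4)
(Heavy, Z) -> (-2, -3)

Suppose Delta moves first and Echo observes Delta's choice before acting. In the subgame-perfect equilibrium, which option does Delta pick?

Echo best-responds to each possible Delta move:
- Light → Echo plays Z (best of 2, 6, -1, 9); Delta gets 1.
- Medium → Echo plays W (best of 8, 3, -2, 6); Delta gets 7.
- Heavy → Echo plays X (best of 4, 9, -4, -3); Delta gets -1.
Delta's induced payoffs are 1, 7, -1, so Delta commits to Medium. Subgame-perfect outcome: (Medium, W) with payoffs (7, 8).

Medium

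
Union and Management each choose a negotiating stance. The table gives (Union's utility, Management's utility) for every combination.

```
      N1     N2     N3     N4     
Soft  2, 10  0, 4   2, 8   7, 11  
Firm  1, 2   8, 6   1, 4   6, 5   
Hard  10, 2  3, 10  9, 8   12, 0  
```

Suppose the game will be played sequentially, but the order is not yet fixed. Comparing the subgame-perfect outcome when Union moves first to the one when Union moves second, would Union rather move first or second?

If Union leads: Management's best replies are Soft→N4, Firm→N2, Hard→N2; Union's induced payoffs 7, 8, 3; outcome (Firm, N2), payoffs (8, 6).
If Management leads: Union's best replies are N1→Hard, N2→Firm, N3→Hard, N4→Hard; Management's induced payoffs 2, 6, 8, 0; outcome (Hard, N3), payoffs (9, 8).
Union gets 8 moving first and 9 moving second, so Union prefers to move second.

second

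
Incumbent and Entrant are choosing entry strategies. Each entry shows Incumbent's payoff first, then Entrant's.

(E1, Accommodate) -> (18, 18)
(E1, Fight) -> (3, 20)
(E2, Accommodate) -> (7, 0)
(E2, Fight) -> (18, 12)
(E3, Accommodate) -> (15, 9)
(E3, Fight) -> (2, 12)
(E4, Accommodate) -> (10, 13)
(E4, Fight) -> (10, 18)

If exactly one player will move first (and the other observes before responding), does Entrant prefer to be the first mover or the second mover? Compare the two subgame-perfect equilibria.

first

If Incumbent leads: Entrant's best replies are E1→Fight, E2→Fight, E3→Fight, E4→Fight; Incumbent's induced payoffs 3, 18, 2, 10; outcome (E2, Fight), payoffs (18, 12).
If Entrant leads: Incumbent's best replies are Accommodate→E1, Fight→E2; Entrant's induced payoffs 18, 12; outcome (E1, Accommodate), payoffs (18, 18).
Entrant gets 18 moving first and 12 moving second, so Entrant prefers to move first.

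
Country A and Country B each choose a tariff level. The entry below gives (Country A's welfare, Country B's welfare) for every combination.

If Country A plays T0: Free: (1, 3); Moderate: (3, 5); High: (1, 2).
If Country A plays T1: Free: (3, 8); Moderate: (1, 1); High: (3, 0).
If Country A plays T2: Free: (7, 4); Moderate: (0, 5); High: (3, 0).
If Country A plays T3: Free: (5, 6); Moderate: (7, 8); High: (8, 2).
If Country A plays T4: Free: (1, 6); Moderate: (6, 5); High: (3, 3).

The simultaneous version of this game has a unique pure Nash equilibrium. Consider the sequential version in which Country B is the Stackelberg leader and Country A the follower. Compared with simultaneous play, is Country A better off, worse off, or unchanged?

Solve by backward induction (Country B leads).
- Free → Country A plays T2 (best of 1, 3, 7, 5, 1); Country B gets 4.
- Moderate → Country A plays T3 (best of 3, 1, 0, 7, 6); Country B gets 8.
- High → Country A plays T3 (best of 1, 3, 3, 8, 3); Country B gets 2.
Among 4, 8, 2, the best is 8 at Moderate. Subgame-perfect outcome: (T3, Moderate) with payoffs (7, 8).
Under simultaneous play:
Country A's best replies: Free→T2; Moderate→T3; High→T3.
Country B's best replies: T0→Moderate; T1→Free; T2→Moderate; T3→Moderate; T4→Free.
The unique mutual best reply is (T3, Moderate), giving (7, 8).
Country A earns 7 sequentially versus 7 at the Nash outcome: unchanged.

unchanged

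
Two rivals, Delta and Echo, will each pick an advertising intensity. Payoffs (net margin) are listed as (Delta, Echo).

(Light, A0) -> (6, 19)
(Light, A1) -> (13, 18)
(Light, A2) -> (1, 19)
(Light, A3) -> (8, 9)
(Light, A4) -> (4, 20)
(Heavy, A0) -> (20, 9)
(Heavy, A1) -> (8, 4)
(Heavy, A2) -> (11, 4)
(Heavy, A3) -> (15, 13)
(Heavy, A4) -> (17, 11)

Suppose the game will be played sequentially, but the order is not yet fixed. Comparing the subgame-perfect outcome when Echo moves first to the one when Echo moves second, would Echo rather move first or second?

If Delta leads: Echo's best replies are Light→A4, Heavy→A3; Delta's induced payoffs 4, 15; outcome (Heavy, A3), payoffs (15, 13).
If Echo leads: Delta's best replies are A0→Heavy, A1→Light, A2→Heavy, A3→Heavy, A4→Heavy; Echo's induced payoffs 9, 18, 4, 13, 11; outcome (Light, A1), payoffs (13, 18).
Echo gets 18 moving first and 13 moving second, so Echo prefers to move first.

first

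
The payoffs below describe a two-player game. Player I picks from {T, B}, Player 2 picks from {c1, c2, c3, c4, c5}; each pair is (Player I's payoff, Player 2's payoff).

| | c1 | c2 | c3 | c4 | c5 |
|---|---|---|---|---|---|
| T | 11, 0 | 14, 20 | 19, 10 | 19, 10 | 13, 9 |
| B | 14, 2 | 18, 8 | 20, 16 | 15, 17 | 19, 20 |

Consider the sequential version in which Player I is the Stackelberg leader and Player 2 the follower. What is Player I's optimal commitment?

Backward induction with Player I moving first.
- T: BR = c2, leader payoff 14.
- B: BR = c5, leader payoff 19.
Player I's induced payoffs are 14, 19, so Player I commits to B. Subgame-perfect outcome: (B, c5) with payoffs (19, 20).

B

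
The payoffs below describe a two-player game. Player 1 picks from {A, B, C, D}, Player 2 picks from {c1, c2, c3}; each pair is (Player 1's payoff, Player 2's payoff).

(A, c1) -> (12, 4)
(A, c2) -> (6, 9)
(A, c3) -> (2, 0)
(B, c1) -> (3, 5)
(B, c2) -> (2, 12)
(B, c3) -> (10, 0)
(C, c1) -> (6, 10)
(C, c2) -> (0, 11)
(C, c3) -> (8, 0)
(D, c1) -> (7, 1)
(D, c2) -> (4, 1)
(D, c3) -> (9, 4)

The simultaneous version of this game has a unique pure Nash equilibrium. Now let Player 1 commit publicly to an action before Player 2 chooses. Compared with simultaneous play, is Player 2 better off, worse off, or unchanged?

worse off

Player 2 best-responds to each possible Player 1 move:
- A → Player 2 plays c2 (best of 4, 9, 0); Player 1 gets 6.
- B → Player 2 plays c2 (best of 5, 12, 0); Player 1 gets 2.
- C → Player 2 plays c2 (best of 10, 11, 0); Player 1 gets 0.
- D → Player 2 plays c3 (best of 1, 1, 4); Player 1 gets 9.
Maximizing over 6, 2, 0, 9, Player 1 chooses D. Subgame-perfect outcome: (D, c3) with payoffs (9, 4).
Under simultaneous play:
Player 1's best replies: c1→A; c2→A; c3→B.
Player 2's best replies: A→c2; B→c2; C→c2; D→c3.
Only (A, c2) has each player best-responding; Nash payoffs (6, 9).
Player 2 earns 4 sequentially versus 9 at the Nash outcome: worse off.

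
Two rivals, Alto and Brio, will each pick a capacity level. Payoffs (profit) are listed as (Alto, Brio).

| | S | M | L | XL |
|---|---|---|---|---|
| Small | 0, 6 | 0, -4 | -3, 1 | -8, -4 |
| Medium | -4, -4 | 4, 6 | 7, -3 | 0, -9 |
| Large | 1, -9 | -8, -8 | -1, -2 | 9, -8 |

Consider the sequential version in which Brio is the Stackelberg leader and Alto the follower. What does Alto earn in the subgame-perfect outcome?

Backward induction with Brio moving first.
- S: BR = Large, leader payoff -9.
- M: BR = Medium, leader payoff 6.
- L: BR = Medium, leader payoff -3.
- XL: BR = Large, leader payoff -8.
Maximizing over -9, 6, -3, -8, Brio chooses M. Subgame-perfect outcome: (Medium, M) with payoffs (4, 6).

4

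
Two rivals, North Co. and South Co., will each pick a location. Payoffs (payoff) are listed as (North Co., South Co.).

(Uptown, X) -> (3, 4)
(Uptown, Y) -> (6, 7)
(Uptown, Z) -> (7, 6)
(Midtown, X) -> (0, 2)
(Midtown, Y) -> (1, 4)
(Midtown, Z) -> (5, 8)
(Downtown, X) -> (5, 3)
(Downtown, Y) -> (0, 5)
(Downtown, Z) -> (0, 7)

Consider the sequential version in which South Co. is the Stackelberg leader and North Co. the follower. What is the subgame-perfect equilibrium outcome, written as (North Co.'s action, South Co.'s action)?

(Uptown, Y)

Work backward from North Co.'s decision.
- X: North Co. compares 3, 0, 5 and picks Downtown; South Co. would get 3.
- Y: North Co. compares 6, 1, 0 and picks Uptown; South Co. would get 7.
- Z: North Co. compares 7, 5, 0 and picks Uptown; South Co. would get 6.
Among 3, 7, 6, the best is 7 at Y. Subgame-perfect outcome: (Uptown, Y) with payoffs (6, 7).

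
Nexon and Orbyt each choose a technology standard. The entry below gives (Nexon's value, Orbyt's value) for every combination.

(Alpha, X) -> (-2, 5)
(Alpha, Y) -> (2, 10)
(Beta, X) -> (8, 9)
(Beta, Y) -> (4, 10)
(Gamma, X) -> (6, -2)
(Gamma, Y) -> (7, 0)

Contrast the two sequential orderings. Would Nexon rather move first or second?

second

If Nexon leads: Orbyt's best replies are Alpha→Y, Beta→Y, Gamma→Y; Nexon's induced payoffs 2, 4, 7; outcome (Gamma, Y), payoffs (7, 0).
If Orbyt leads: Nexon's best replies are X→Beta, Y→Gamma; Orbyt's induced payoffs 9, 0; outcome (Beta, X), payoffs (8, 9).
Nexon gets 7 moving first and 8 moving second, so Nexon prefers to move second.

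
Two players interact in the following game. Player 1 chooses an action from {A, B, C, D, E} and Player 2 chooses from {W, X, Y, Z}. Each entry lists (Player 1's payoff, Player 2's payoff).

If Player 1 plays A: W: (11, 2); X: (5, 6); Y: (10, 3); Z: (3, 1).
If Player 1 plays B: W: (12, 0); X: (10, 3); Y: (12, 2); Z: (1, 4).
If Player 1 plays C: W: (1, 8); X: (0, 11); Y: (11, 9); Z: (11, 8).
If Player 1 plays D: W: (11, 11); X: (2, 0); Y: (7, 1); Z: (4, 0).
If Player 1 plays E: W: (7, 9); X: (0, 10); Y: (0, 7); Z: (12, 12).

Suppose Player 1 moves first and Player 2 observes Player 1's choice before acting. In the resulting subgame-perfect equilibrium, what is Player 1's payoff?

Player 2 best-responds to each possible Player 1 move:
- A → Player 2 plays X (best of 2, 6, 3, 1); Player 1 gets 5.
- B → Player 2 plays Z (best of 0, 3, 2, 4); Player 1 gets 1.
- C → Player 2 plays X (best of 8, 11, 9, 8); Player 1 gets 0.
- D → Player 2 plays W (best of 11, 0, 1, 0); Player 1 gets 11.
- E → Player 2 plays Z (best of 9, 10, 7, 12); Player 1 gets 12.
Among 5, 1, 0, 11, 12, the best is 12 at E. Subgame-perfect outcome: (E, Z) with payoffs (12, 12).

12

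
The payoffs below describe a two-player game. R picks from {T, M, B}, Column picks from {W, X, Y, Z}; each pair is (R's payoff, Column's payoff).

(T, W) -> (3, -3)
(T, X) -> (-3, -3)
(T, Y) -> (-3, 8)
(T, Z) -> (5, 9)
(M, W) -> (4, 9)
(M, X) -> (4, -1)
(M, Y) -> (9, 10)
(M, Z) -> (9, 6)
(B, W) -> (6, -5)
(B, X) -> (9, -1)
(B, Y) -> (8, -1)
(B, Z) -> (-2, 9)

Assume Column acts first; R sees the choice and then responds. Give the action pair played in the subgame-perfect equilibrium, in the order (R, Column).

Work backward from R's decision.
- W: BR = B, leader payoff -5.
- X: BR = B, leader payoff -1.
- Y: BR = M, leader payoff 10.
- Z: BR = M, leader payoff 6.
Maximizing over -5, -1, 10, 6, Column chooses Y. Subgame-perfect outcome: (M, Y) with payoffs (9, 10).

(M, Y)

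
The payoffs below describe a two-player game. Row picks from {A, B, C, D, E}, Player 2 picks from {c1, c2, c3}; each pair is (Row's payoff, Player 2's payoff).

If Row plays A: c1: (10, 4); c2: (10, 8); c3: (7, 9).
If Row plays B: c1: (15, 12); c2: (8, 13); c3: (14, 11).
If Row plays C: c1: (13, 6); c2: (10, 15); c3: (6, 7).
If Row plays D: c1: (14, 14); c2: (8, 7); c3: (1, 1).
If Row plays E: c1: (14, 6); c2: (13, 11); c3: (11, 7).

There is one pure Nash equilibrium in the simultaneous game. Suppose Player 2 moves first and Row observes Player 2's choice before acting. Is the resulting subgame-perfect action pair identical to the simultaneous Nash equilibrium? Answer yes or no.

Solve by backward induction (Player 2 leads).
- c1: BR = B, leader payoff 12.
- c2: BR = E, leader payoff 11.
- c3: BR = B, leader payoff 11.
Maximizing over 12, 11, 11, Player 2 chooses c1. Subgame-perfect outcome: (B, c1) with payoffs (15, 12).
For the simultaneous game, intersect best replies.
Row's best replies: c1→B; c2→E; c3→B.
Player 2's best replies: A→c3; B→c2; C→c2; D→c1; E→c2.
Only (E, c2) has each player best-responding; Nash payoffs (13, 11).
Sequential outcome (B, c1) differs from the Nash profile (E, c2).

no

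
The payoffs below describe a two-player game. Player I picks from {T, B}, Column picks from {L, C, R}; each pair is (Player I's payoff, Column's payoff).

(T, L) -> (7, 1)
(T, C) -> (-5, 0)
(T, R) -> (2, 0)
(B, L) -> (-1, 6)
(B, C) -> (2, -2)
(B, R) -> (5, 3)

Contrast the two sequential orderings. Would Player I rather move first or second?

If Player I leads: Column's best replies are T→L, B→L; Player I's induced payoffs 7, -1; outcome (T, L), payoffs (7, 1).
If Column leads: Player I's best replies are L→T, C→B, R→B; Column's induced payoffs 1, -2, 3; outcome (B, R), payoffs (5, 3).
Player I gets 7 moving first and 5 moving second, so Player I prefers to move first.

first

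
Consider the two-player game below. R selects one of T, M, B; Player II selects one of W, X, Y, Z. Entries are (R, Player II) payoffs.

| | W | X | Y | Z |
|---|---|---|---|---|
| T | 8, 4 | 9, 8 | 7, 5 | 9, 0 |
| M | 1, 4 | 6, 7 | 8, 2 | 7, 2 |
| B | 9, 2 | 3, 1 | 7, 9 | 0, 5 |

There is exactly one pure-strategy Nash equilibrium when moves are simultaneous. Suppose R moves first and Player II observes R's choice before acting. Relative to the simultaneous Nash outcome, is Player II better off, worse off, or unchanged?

unchanged

Player II best-responds to each possible R move:
- T: BR = X, leader payoff 9.
- M: BR = X, leader payoff 6.
- B: BR = Y, leader payoff 7.
Maximizing over 9, 6, 7, R chooses T. Subgame-perfect outcome: (T, X) with payoffs (9, 8).
Now find the simultaneous Nash equilibrium.
R's best replies: W→B; X→T; Y→M; Z→T.
Player II's best replies: T→X; M→X; B→Y.
The unique mutual best reply is (T, X), giving (9, 8).
Player II earns 8 sequentially versus 8 at the Nash outcome: unchanged.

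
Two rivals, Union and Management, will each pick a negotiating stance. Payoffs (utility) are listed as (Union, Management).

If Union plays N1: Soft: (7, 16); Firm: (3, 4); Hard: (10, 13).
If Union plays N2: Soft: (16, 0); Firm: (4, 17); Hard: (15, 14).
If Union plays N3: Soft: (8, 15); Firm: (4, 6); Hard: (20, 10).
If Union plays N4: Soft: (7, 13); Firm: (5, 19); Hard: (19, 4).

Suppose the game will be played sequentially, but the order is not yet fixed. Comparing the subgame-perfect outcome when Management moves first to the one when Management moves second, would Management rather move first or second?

If Union leads: Management's best replies are N1→Soft, N2→Firm, N3→Soft, N4→Firm; Union's induced payoffs 7, 4, 8, 5; outcome (N3, Soft), payoffs (8, 15).
If Management leads: Union's best replies are Soft→N2, Firm→N4, Hard→N3; Management's induced payoffs 0, 19, 10; outcome (N4, Firm), payoffs (5, 19).
Management gets 19 moving first and 15 moving second, so Management prefers to move first.

first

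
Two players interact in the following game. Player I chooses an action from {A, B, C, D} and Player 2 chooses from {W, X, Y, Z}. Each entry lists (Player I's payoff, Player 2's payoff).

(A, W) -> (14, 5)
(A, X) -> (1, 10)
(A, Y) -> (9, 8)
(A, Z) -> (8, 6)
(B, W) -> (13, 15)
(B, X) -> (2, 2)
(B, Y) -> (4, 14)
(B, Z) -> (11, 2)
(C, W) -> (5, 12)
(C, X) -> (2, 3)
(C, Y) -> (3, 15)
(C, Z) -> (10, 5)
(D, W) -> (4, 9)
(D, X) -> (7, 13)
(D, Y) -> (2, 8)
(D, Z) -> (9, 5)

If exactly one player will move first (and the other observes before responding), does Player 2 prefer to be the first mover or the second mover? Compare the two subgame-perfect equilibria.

second

If Player I leads: Player 2's best replies are A→X, B→W, C→Y, D→X; Player I's induced payoffs 1, 13, 3, 7; outcome (B, W), payoffs (13, 15).
If Player 2 leads: Player I's best replies are W→A, X→D, Y→A, Z→B; Player 2's induced payoffs 5, 13, 8, 2; outcome (D, X), payoffs (7, 13).
Player 2 gets 13 moving first and 15 moving second, so Player 2 prefers to move second.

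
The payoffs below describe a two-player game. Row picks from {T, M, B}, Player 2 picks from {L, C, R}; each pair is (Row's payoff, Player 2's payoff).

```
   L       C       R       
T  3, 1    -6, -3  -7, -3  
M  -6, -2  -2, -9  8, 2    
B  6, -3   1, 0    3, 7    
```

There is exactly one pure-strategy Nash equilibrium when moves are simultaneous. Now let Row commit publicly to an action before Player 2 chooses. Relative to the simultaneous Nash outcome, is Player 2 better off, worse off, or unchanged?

Backward induction with Row moving first.
- T: Player 2 compares 1, -3, -3 and picks L; Row would get 3.
- M: Player 2 compares -2, -9, 2 and picks R; Row would get 8.
- B: Player 2 compares -3, 0, 7 and picks R; Row would get 3.
Among 3, 8, 3, the best is 8 at M. Subgame-perfect outcome: (M, R) with payoffs (8, 2).
For the simultaneous game, intersect best replies.
Row's best replies: L→B; C→B; R→M.
Player 2's best replies: T→L; M→R; B→R.
Only (M, R) has each player best-responding; Nash payoffs (8, 2).
Player 2 earns 2 sequentially versus 2 at the Nash outcome: unchanged.

unchanged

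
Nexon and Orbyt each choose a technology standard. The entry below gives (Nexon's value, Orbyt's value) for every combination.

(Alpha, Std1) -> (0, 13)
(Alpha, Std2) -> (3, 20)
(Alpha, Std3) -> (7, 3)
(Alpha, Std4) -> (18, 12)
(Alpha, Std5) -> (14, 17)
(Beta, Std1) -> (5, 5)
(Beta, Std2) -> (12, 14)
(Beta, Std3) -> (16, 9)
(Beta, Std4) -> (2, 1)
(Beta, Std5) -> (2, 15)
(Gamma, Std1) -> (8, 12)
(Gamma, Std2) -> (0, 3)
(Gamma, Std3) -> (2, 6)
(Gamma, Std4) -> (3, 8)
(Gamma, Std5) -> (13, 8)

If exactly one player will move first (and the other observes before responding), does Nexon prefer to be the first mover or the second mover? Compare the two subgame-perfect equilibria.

second

If Nexon leads: Orbyt's best replies are Alpha→Std2, Beta→Std5, Gamma→Std1; Nexon's induced payoffs 3, 2, 8; outcome (Gamma, Std1), payoffs (8, 12).
If Orbyt leads: Nexon's best replies are Std1→Gamma, Std2→Beta, Std3→Beta, Std4→Alpha, Std5→Alpha; Orbyt's induced payoffs 12, 14, 9, 12, 17; outcome (Alpha, Std5), payoffs (14, 17).
Nexon gets 8 moving first and 14 moving second, so Nexon prefers to move second.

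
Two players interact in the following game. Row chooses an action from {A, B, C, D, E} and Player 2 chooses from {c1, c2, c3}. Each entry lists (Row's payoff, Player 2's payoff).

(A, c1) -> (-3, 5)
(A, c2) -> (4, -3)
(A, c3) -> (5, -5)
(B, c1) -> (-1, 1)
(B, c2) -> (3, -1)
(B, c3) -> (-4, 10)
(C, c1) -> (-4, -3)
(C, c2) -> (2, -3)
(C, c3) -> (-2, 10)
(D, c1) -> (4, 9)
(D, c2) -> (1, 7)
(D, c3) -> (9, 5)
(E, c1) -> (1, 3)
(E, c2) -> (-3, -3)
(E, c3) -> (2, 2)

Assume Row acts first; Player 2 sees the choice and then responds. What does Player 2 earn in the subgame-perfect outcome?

9

Player 2 best-responds to each possible Row move:
- A → Player 2 plays c1 (best of 5, -3, -5); Row gets -3.
- B → Player 2 plays c3 (best of 1, -1, 10); Row gets -4.
- C → Player 2 plays c3 (best of -3, -3, 10); Row gets -2.
- D → Player 2 plays c1 (best of 9, 7, 5); Row gets 4.
- E → Player 2 plays c1 (best of 3, -3, 2); Row gets 1.
Maximizing over -3, -4, -2, 4, 1, Row chooses D. Subgame-perfect outcome: (D, c1) with payoffs (4, 9).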